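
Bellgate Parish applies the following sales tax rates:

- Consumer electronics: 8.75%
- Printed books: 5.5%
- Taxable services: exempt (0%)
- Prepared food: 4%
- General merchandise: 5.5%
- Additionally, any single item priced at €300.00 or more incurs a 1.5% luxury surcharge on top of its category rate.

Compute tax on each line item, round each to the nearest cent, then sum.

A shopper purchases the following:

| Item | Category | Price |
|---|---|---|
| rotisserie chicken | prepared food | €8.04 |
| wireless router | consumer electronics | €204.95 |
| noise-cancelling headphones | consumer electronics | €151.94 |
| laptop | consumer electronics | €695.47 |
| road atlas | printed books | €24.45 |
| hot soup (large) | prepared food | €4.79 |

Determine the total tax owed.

Rotisserie chicken €8.04: prepared food → 4% → €0.32
Wireless router €204.95: consumer electronics → 8.75% → €17.93
Noise-cancelling headphones €151.94: consumer electronics → 8.75% → €13.29
Laptop €695.47: consumer electronics → 8.75% + 1.5% surcharge = 10.25% → €71.29
Road atlas €24.45: printed books → 5.5% → €1.34
Hot soup (large) €4.79: prepared food → 4% → €0.19
Total tax = €0.32 + €17.93 + €13.29 + €71.29 + €1.34 + €0.19 = €104.36

€104.36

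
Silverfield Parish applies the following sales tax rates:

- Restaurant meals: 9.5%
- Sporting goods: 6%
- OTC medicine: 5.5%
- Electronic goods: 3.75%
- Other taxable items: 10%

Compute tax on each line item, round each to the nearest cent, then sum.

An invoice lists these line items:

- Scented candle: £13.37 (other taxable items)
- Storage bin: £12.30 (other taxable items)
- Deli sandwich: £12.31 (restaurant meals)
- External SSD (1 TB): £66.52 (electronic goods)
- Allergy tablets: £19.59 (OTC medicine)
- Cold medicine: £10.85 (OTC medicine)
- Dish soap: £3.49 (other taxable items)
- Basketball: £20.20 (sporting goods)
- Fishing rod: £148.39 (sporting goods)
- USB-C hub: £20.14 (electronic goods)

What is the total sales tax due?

£19.13

Scented candle £13.37: other taxable items → 10% → £1.34
Storage bin £12.30: other taxable items → 10% → £1.23
Deli sandwich £12.31: restaurant meals → 9.5% → £1.17
External SSD (1 TB) £66.52: electronic goods → 3.75% → £2.49
Allergy tablets £19.59: OTC medicine → 5.5% → £1.08
Cold medicine £10.85: OTC medicine → 5.5% → £0.60
Dish soap £3.49: other taxable items → 10% → £0.35
Basketball £20.20: sporting goods → 6% → £1.21
Fishing rod £148.39: sporting goods → 6% → £8.90
USB-C hub £20.14: electronic goods → 3.75% → £0.76
Total tax = £1.34 + £1.23 + £1.17 + £2.49 + £1.08 + £0.60 + £0.35 + £1.21 + £8.90 + £0.76 = £19.13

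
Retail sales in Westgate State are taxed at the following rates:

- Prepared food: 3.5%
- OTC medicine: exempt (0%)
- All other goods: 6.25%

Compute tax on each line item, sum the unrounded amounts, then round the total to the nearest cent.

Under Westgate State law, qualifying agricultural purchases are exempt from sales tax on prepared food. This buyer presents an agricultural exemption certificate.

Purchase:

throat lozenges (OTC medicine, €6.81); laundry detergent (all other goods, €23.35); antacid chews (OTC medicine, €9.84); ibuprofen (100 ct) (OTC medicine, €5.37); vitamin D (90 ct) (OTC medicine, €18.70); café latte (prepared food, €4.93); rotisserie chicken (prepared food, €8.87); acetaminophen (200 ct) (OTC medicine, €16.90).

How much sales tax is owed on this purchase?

Throat lozenges €6.81: OTC medicine → 0% → €0.00
Laundry detergent €23.35: all other goods → 6.25% → €1.459375
Antacid chews €9.84: OTC medicine → 0% → €0.00
Ibuprofen (100 ct) €5.37: OTC medicine → 0% → €0.00
Vitamin D (90 ct) €18.70: OTC medicine → 0% → €0.00
Café latte €4.93: prepared food, buyer-exempt → 0% → €0.00
Rotisserie chicken €8.87: prepared food, buyer-exempt → 0% → €0.00
Acetaminophen (200 ct) €16.90: OTC medicine → 0% → €0.00
Unrounded tax sum = €1.459375 → €1.46

€1.46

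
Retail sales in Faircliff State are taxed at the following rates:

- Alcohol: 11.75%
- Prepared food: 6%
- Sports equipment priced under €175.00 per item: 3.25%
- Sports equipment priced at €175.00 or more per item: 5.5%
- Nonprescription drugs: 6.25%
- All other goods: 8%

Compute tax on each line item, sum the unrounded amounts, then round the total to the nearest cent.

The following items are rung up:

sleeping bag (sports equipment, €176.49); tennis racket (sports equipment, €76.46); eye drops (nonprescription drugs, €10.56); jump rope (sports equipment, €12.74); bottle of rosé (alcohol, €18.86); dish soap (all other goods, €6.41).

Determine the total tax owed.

€15.99

Sleeping bag €176.49: sports equipment, €175.00 or more → 5.5% → €9.70695
Tennis racket €76.46: sports equipment, under €175.00 → 3.25% → €2.48495
Eye drops €10.56: nonprescription drugs → 6.25% → €0.66
Jump rope €12.74: sports equipment, under €175.00 → 3.25% → €0.41405
Bottle of rosé €18.86: alcohol → 11.75% → €2.21605
Dish soap €6.41: all other goods → 8% → €0.5128
Unrounded tax sum = €15.9948 → €15.99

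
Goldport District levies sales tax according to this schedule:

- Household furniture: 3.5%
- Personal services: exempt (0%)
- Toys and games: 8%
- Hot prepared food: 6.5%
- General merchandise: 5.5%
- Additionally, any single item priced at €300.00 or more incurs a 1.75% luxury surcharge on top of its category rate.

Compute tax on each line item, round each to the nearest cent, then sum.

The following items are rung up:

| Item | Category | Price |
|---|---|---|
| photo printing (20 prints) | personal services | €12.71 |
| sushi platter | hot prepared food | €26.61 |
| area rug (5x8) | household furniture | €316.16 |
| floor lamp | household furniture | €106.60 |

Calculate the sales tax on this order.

€22.06

Photo printing (20 prints) €12.71: personal services → 0% → €0.00
Sushi platter €26.61: hot prepared food → 6.5% → €1.73
Area rug (5x8) €316.16: household furniture → 3.5% + 1.75% surcharge = 5.25% → €16.60
Floor lamp €106.60: household furniture → 3.5% → €3.73
Total tax = €1.73 + €16.60 + €3.73 = €22.06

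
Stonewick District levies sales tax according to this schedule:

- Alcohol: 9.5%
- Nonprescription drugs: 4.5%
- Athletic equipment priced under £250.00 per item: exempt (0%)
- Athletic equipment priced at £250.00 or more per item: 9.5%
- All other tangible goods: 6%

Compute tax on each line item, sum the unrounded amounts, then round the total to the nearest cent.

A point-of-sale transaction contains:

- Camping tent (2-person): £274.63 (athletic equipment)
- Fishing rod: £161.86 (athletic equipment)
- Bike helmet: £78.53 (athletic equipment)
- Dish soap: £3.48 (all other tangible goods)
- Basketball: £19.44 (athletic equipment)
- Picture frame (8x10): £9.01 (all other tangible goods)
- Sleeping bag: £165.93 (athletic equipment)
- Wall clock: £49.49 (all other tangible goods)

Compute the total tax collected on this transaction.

Camping tent (2-person) £274.63: athletic equipment, £250.00 or more → 9.5% → £26.08985
Fishing rod £161.86: athletic equipment, under £250.00 → 0% → £0.00
Bike helmet £78.53: athletic equipment, under £250.00 → 0% → £0.00
Dish soap £3.48: all other tangible goods → 6% → £0.2088
Basketball £19.44: athletic equipment, under £250.00 → 0% → £0.00
Picture frame (8x10) £9.01: all other tangible goods → 6% → £0.5406
Sleeping bag £165.93: athletic equipment, under £250.00 → 0% → £0.00
Wall clock £49.49: all other tangible goods → 6% → £2.9694
Unrounded tax sum = £29.80865 → £29.81

£29.81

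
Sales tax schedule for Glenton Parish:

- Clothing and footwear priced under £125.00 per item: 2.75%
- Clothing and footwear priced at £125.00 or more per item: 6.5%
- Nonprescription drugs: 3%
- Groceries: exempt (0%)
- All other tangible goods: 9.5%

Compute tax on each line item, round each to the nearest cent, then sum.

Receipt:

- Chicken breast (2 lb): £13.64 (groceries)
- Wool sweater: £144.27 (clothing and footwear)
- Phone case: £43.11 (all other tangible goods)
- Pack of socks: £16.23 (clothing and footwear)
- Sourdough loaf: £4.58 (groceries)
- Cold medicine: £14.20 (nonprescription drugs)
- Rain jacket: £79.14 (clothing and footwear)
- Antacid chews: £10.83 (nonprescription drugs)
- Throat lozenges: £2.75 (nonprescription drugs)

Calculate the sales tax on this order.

£16.94

Chicken breast (2 lb) £13.64: groceries → 0% → £0.00
Wool sweater £144.27: clothing and footwear, £125.00 or more → 6.5% → £9.38
Phone case £43.11: all other tangible goods → 9.5% → £4.10
Pack of socks £16.23: clothing and footwear, under £125.00 → 2.75% → £0.45
Sourdough loaf £4.58: groceries → 0% → £0.00
Cold medicine £14.20: nonprescription drugs → 3% → £0.43
Rain jacket £79.14: clothing and footwear, under £125.00 → 2.75% → £2.18
Antacid chews £10.83: nonprescription drugs → 3% → £0.32
Throat lozenges £2.75: nonprescription drugs → 3% → £0.08
Total tax = £9.38 + £4.10 + £0.45 + £0.43 + £2.18 + £0.32 + £0.08 = £16.94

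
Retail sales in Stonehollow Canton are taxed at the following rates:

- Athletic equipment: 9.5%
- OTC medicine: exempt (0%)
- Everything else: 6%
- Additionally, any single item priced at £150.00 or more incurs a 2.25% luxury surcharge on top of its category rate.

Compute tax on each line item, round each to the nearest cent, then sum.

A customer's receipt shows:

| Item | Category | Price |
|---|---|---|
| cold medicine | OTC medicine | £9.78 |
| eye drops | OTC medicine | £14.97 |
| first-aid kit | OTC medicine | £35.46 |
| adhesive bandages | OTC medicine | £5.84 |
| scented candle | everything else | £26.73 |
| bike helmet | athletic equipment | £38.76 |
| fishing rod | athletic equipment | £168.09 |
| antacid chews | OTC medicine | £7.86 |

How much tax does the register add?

Cold medicine £9.78: OTC medicine → 0% → £0.00
Eye drops £14.97: OTC medicine → 0% → £0.00
First-aid kit £35.46: OTC medicine → 0% → £0.00
Adhesive bandages £5.84: OTC medicine → 0% → £0.00
Scented candle £26.73: everything else → 6% → £1.60
Bike helmet £38.76: athletic equipment → 9.5% → £3.68
Fishing rod £168.09: athletic equipment → 9.5% + 2.25% surcharge = 11.75% → £19.75
Antacid chews £7.86: OTC medicine → 0% → £0.00
Total tax = £1.60 + £3.68 + £19.75 = £25.03

£25.03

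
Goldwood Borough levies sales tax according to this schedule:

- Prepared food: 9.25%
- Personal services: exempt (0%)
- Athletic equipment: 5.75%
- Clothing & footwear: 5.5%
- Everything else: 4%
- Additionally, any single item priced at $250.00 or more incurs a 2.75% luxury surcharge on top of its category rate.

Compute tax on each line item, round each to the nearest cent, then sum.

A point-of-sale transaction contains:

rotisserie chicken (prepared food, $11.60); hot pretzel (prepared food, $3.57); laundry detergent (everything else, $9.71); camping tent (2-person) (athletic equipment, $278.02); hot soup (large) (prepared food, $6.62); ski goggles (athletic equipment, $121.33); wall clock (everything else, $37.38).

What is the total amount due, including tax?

Rotisserie chicken $11.60: prepared food → 9.25% → $1.07
Hot pretzel $3.57: prepared food → 9.25% → $0.33
Laundry detergent $9.71: everything else → 4% → $0.39
Camping tent (2-person) $278.02: athletic equipment → 5.75% + 2.75% surcharge = 8.5% → $23.63
Hot soup (large) $6.62: prepared food → 9.25% → $0.61
Ski goggles $121.33: athletic equipment → 5.75% → $6.98
Wall clock $37.38: everything else → 4% → $1.50
Subtotal = $468.23; tax = $34.51; total due = $502.74

$502.74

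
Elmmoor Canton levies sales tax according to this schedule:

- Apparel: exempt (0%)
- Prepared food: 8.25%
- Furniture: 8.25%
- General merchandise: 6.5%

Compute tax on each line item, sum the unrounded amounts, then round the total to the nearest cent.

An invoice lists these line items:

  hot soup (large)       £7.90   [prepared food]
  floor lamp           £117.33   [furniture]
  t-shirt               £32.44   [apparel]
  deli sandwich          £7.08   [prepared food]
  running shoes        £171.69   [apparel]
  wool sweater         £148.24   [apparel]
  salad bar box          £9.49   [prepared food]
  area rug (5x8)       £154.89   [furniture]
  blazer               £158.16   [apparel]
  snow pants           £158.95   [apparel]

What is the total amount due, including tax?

£990.65

Hot soup (large) £7.90: prepared food → 8.25% → £0.65175
Floor lamp £117.33: furniture → 8.25% → £9.679725
T-shirt £32.44: apparel → 0% → £0.00
Deli sandwich £7.08: prepared food → 8.25% → £0.5841
Running shoes £171.69: apparel → 0% → £0.00
Wool sweater £148.24: apparel → 0% → £0.00
Salad bar box £9.49: prepared food → 8.25% → £0.782925
Area rug (5x8) £154.89: furniture → 8.25% → £12.778425
Blazer £158.16: apparel → 0% → £0.00
Snow pants £158.95: apparel → 0% → £0.00
Subtotal = £966.17; unrounded tax = £24.476925 → £24.48; total due = £990.65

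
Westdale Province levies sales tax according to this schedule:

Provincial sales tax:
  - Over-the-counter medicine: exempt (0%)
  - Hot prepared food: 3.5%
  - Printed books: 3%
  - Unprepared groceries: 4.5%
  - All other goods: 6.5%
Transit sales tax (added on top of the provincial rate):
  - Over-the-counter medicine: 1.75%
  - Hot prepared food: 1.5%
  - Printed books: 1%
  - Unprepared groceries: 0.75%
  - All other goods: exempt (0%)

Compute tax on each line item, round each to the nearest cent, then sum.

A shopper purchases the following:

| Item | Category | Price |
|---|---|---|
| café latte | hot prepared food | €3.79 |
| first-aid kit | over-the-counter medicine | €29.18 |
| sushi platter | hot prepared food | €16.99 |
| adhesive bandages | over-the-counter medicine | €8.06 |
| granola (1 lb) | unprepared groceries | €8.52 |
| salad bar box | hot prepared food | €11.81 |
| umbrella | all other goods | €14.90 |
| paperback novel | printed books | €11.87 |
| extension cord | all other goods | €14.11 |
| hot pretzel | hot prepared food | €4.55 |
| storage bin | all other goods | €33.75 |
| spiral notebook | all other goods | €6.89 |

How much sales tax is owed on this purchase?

Café latte €3.79: hot prepared food → 3.5% + 1.5% transit = 5% → €0.19
First-aid kit €29.18: over-the-counter medicine → 0% + 1.75% transit = 1.75% → €0.51
Sushi platter €16.99: hot prepared food → 3.5% + 1.5% transit = 5% → €0.85
Adhesive bandages €8.06: over-the-counter medicine → 0% + 1.75% transit = 1.75% → €0.14
Granola (1 lb) €8.52: unprepared groceries → 4.5% + 0.75% transit = 5.25% → €0.45
Salad bar box €11.81: hot prepared food → 3.5% + 1.5% transit = 5% → €0.59
Umbrella €14.90: all other goods → 6.5% + 0% transit = 6.5% → €0.97
Paperback novel €11.87: printed books → 3% + 1% transit = 4% → €0.47
Extension cord €14.11: all other goods → 6.5% + 0% transit = 6.5% → €0.92
Hot pretzel €4.55: hot prepared food → 3.5% + 1.5% transit = 5% → €0.23
Storage bin €33.75: all other goods → 6.5% + 0% transit = 6.5% → €2.19
Spiral notebook €6.89: all other goods → 6.5% + 0% transit = 6.5% → €0.45
Total tax = €0.19 + €0.51 + €0.85 + €0.14 + €0.45 + €0.59 + €0.97 + €0.47 + €0.92 + €0.23 + €2.19 + €0.45 = €7.96

€7.96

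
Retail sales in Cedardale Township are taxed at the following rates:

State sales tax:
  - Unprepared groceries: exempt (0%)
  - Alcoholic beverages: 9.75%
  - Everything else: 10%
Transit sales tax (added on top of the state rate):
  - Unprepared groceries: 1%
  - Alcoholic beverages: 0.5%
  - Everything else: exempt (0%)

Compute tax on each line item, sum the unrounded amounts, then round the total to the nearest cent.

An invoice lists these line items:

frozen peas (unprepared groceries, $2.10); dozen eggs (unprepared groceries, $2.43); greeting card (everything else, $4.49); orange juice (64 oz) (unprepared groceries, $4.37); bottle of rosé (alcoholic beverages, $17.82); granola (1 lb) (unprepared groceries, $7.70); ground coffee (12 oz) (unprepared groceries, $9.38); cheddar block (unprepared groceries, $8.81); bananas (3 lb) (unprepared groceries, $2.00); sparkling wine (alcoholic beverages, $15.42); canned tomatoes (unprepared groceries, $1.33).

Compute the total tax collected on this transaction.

$4.24

Frozen peas $2.10: unprepared groceries → 0% + 1% transit = 1% → $0.021
Dozen eggs $2.43: unprepared groceries → 0% + 1% transit = 1% → $0.0243
Greeting card $4.49: everything else → 10% + 0% transit = 10% → $0.449
Orange juice (64 oz) $4.37: unprepared groceries → 0% + 1% transit = 1% → $0.0437
Bottle of rosé $17.82: alcoholic beverages → 9.75% + 0.5% transit = 10.25% → $1.82655
Granola (1 lb) $7.70: unprepared groceries → 0% + 1% transit = 1% → $0.077
Ground coffee (12 oz) $9.38: unprepared groceries → 0% + 1% transit = 1% → $0.0938
Cheddar block $8.81: unprepared groceries → 0% + 1% transit = 1% → $0.0881
Bananas (3 lb) $2.00: unprepared groceries → 0% + 1% transit = 1% → $0.02
Sparkling wine $15.42: alcoholic beverages → 9.75% + 0.5% transit = 10.25% → $1.58055
Canned tomatoes $1.33: unprepared groceries → 0% + 1% transit = 1% → $0.0133
Unrounded tax sum = $4.2373 → $4.24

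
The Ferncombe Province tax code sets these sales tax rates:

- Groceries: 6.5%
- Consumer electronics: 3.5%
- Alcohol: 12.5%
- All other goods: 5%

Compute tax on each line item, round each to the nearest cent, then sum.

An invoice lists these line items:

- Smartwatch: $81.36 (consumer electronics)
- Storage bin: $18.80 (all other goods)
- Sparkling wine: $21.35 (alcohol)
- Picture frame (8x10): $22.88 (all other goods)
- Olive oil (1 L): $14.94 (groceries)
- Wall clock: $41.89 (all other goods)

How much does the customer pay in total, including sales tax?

$211.88

Smartwatch $81.36: consumer electronics → 3.5% → $2.85
Storage bin $18.80: all other goods → 5% → $0.94
Sparkling wine $21.35: alcohol → 12.5% → $2.67
Picture frame (8x10) $22.88: all other goods → 5% → $1.14
Olive oil (1 L) $14.94: groceries → 6.5% → $0.97
Wall clock $41.89: all other goods → 5% → $2.09
Subtotal = $201.22; tax = $10.66; total due = $211.88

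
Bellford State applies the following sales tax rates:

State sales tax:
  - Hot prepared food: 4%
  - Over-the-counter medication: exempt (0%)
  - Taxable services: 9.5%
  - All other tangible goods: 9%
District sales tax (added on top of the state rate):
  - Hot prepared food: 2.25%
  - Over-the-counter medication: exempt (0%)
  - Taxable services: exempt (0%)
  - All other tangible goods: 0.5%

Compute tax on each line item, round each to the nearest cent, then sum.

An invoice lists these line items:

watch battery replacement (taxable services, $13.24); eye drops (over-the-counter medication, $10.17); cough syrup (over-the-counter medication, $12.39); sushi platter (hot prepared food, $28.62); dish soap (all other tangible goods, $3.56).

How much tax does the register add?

Watch battery replacement $13.24: taxable services → 9.5% + 0% district = 9.5% → $1.26
Eye drops $10.17: over-the-counter medication → 0% + 0% district = 0% → $0.00
Cough syrup $12.39: over-the-counter medication → 0% + 0% district = 0% → $0.00
Sushi platter $28.62: hot prepared food → 4% + 2.25% district = 6.25% → $1.79
Dish soap $3.56: all other tangible goods → 9% + 0.5% district = 9.5% → $0.34
Total tax = $1.26 + $1.79 + $0.34 = $3.39

$3.39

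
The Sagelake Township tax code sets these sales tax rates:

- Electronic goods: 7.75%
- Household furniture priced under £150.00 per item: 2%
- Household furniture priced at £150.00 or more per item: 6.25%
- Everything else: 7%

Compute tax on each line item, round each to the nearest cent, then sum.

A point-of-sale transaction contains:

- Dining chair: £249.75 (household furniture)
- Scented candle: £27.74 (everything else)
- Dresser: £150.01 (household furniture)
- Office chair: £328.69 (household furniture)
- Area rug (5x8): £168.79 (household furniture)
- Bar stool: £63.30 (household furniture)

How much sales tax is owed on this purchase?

Dining chair £249.75: household furniture, £150.00 or more → 6.25% → £15.61
Scented candle £27.74: everything else → 7% → £1.94
Dresser £150.01: household furniture, £150.00 or more → 6.25% → £9.38
Office chair £328.69: household furniture, £150.00 or more → 6.25% → £20.54
Area rug (5x8) £168.79: household furniture, £150.00 or more → 6.25% → £10.55
Bar stool £63.30: household furniture, under £150.00 → 2% → £1.27
Total tax = £15.61 + £1.94 + £9.38 + £20.54 + £10.55 + £1.27 = £59.29

£59.29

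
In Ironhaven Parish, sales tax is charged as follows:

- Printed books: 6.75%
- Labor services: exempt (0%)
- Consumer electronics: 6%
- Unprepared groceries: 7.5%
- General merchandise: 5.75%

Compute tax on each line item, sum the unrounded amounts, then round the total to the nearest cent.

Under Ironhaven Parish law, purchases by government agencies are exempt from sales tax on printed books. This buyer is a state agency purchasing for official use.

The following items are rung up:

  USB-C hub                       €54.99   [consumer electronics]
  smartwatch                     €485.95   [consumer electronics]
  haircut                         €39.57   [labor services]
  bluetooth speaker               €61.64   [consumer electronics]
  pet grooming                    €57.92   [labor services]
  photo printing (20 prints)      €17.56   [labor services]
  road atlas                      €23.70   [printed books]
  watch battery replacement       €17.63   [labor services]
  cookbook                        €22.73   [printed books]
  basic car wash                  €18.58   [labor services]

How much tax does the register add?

USB-C hub €54.99: consumer electronics → 6% → €3.2994
Smartwatch €485.95: consumer electronics → 6% → €29.157
Haircut €39.57: labor services → 0% → €0.00
Bluetooth speaker €61.64: consumer electronics → 6% → €3.6984
Pet grooming €57.92: labor services → 0% → €0.00
Photo printing (20 prints) €17.56: labor services → 0% → €0.00
Road atlas €23.70: printed books, buyer-exempt → 0% → €0.00
Watch battery replacement €17.63: labor services → 0% → €0.00
Cookbook €22.73: printed books, buyer-exempt → 0% → €0.00
Basic car wash €18.58: labor services → 0% → €0.00
Unrounded tax sum = €36.1548 → €36.15

€36.15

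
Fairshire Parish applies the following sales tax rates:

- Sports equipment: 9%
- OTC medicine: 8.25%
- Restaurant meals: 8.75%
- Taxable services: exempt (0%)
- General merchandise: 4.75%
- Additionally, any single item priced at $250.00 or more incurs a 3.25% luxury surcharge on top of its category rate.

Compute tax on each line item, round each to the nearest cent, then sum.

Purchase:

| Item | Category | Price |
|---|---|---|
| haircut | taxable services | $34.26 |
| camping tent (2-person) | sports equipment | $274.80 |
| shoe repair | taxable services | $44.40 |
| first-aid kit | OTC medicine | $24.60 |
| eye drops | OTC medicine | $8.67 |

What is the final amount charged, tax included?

Haircut $34.26: taxable services → 0% → $0.00
Camping tent (2-person) $274.80: sports equipment → 9% + 3.25% surcharge = 12.25% → $33.66
Shoe repair $44.40: taxable services → 0% → $0.00
First-aid kit $24.60: OTC medicine → 8.25% → $2.03
Eye drops $8.67: OTC medicine → 8.25% → $0.72
Subtotal = $386.73; tax = $36.41; total due = $423.14

$423.14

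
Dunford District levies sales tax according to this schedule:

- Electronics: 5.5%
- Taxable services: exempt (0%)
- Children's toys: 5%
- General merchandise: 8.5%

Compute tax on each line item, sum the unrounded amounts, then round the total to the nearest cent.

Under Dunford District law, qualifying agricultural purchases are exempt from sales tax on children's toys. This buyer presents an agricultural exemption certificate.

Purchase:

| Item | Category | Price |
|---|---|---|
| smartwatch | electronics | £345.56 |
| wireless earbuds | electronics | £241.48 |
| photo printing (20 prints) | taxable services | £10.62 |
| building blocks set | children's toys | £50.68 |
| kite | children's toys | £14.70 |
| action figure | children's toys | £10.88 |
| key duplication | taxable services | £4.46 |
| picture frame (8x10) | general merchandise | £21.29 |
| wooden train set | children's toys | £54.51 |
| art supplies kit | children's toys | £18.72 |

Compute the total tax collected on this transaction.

£34.10

Smartwatch £345.56: electronics → 5.5% → £19.0058
Wireless earbuds £241.48: electronics → 5.5% → £13.2814
Photo printing (20 prints) £10.62: taxable services → 0% → £0.00
Building blocks set £50.68: children's toys, buyer-exempt → 0% → £0.00
Kite £14.70: children's toys, buyer-exempt → 0% → £0.00
Action figure £10.88: children's toys, buyer-exempt → 0% → £0.00
Key duplication £4.46: taxable services → 0% → £0.00
Picture frame (8x10) £21.29: general merchandise → 8.5% → £1.80965
Wooden train set £54.51: children's toys, buyer-exempt → 0% → £0.00
Art supplies kit £18.72: children's toys, buyer-exempt → 0% → £0.00
Unrounded tax sum = £34.09685 → £34.10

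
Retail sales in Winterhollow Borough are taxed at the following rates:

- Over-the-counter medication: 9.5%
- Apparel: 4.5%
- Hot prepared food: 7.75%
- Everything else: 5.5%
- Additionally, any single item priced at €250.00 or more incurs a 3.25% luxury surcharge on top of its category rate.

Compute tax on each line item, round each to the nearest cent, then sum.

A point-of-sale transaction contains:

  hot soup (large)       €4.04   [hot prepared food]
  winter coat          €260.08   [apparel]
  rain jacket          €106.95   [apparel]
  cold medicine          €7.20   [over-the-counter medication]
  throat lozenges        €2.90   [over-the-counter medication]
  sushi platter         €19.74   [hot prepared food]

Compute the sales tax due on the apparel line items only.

Winter coat €260.08: apparel → 4.5% + 3.25% surcharge = 7.75% → €20.16
Rain jacket €106.95: apparel → 4.5% → €4.81
Tax on apparel = €20.16 + €4.81 = €24.97

€24.97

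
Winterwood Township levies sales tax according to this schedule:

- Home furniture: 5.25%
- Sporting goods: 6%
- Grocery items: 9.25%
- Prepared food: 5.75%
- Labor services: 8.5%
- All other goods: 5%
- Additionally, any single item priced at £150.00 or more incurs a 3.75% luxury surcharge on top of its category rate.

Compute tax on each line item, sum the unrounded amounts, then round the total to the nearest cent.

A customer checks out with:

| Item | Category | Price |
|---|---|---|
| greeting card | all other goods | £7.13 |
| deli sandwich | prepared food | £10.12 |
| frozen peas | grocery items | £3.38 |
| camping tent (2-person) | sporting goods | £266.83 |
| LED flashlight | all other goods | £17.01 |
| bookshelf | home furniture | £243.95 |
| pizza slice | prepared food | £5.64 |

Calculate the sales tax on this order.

Greeting card £7.13: all other goods → 5% → £0.3565
Deli sandwich £10.12: prepared food → 5.75% → £0.5819
Frozen peas £3.38: grocery items → 9.25% → £0.31265
Camping tent (2-person) £266.83: sporting goods → 6% + 3.75% surcharge = 9.75% → £26.015925
LED flashlight £17.01: all other goods → 5% → £0.8505
Bookshelf £243.95: home furniture → 5.25% + 3.75% surcharge = 9% → £21.9555
Pizza slice £5.64: prepared food → 5.75% → £0.3243
Unrounded tax sum = £50.397275 → £50.40

£50.40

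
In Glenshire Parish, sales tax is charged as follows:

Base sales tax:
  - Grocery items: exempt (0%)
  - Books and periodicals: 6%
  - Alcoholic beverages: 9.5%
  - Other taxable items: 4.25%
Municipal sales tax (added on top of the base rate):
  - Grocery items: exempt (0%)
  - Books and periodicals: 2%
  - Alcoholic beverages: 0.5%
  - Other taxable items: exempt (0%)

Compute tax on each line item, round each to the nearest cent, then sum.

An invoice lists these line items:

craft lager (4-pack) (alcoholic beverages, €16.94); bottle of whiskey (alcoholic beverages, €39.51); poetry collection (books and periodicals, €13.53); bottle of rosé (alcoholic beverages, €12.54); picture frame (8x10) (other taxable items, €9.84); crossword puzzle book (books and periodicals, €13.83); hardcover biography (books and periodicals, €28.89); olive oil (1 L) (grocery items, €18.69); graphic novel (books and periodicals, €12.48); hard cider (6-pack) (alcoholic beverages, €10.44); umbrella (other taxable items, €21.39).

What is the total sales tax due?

Craft lager (4-pack) €16.94: alcoholic beverages → 9.5% + 0.5% municipal = 10% → €1.69
Bottle of whiskey €39.51: alcoholic beverages → 9.5% + 0.5% municipal = 10% → €3.95
Poetry collection €13.53: books and periodicals → 6% + 2% municipal = 8% → €1.08
Bottle of rosé €12.54: alcoholic beverages → 9.5% + 0.5% municipal = 10% → €1.25
Picture frame (8x10) €9.84: other taxable items → 4.25% + 0% municipal = 4.25% → €0.42
Crossword puzzle book €13.83: books and periodicals → 6% + 2% municipal = 8% → €1.11
Hardcover biography €28.89: books and periodicals → 6% + 2% municipal = 8% → €2.31
Olive oil (1 L) €18.69: grocery items → 0% + 0% municipal = 0% → €0.00
Graphic novel €12.48: books and periodicals → 6% + 2% municipal = 8% → €1.00
Hard cider (6-pack) €10.44: alcoholic beverages → 9.5% + 0.5% municipal = 10% → €1.04
Umbrella €21.39: other taxable items → 4.25% + 0% municipal = 4.25% → €0.91
Total tax = €1.69 + €3.95 + €1.08 + €1.25 + €0.42 + €1.11 + €2.31 + €1.00 + €1.04 + €0.91 = €14.76

€14.76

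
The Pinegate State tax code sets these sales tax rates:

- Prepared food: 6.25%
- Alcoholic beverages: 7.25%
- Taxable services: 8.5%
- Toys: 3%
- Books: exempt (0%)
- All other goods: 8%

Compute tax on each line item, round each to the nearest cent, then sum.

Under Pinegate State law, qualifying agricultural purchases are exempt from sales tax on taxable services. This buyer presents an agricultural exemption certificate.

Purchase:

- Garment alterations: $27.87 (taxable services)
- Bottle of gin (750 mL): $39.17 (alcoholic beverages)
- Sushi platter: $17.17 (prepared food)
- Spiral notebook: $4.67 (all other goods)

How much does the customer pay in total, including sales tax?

Garment alterations $27.87: taxable services, buyer-exempt → 0% → $0.00
Bottle of gin (750 mL) $39.17: alcoholic beverages → 7.25% → $2.84
Sushi platter $17.17: prepared food → 6.25% → $1.07
Spiral notebook $4.67: all other goods → 8% → $0.37
Subtotal = $88.88; tax = $4.28; total due = $93.16

$93.16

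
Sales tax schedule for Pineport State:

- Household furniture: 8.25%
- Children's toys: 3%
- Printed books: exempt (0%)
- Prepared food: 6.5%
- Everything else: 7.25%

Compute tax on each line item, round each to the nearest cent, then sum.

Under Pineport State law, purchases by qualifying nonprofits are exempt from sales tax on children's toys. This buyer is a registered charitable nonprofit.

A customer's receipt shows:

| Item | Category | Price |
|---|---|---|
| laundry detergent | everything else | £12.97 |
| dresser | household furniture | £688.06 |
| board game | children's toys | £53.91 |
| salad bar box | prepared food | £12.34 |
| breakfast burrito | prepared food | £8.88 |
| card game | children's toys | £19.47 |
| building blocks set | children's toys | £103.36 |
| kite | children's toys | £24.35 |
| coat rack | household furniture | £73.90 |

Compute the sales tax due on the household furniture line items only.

Dresser £688.06: household furniture → 8.25% → £56.76
Coat rack £73.90: household furniture → 8.25% → £6.10
Tax on household furniture = £56.76 + £6.10 = £62.86

£62.86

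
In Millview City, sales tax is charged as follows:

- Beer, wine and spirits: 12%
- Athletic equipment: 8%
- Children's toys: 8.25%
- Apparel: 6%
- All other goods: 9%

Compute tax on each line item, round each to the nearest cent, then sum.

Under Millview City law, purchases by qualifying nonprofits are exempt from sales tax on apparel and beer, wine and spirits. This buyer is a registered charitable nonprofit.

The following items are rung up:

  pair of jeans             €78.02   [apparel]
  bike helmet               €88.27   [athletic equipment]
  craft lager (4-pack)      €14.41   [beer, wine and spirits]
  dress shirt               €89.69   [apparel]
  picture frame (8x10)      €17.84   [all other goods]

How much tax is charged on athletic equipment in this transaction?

Bike helmet €88.27: athletic equipment → 8% → €7.06
Tax on athletic equipment = €7.06

€7.06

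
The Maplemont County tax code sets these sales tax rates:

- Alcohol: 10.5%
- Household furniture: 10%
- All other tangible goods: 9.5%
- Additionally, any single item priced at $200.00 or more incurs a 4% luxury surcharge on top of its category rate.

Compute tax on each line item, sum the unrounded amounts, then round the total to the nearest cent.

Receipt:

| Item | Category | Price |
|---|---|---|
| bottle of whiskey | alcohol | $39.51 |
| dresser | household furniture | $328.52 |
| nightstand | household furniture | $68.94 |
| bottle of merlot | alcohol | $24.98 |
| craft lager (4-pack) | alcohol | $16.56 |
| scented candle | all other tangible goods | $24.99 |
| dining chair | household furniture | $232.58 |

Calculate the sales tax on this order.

Bottle of whiskey $39.51: alcohol → 10.5% → $4.14855
Dresser $328.52: household furniture → 10% + 4% surcharge = 14% → $45.9928
Nightstand $68.94: household furniture → 10% → $6.894
Bottle of merlot $24.98: alcohol → 10.5% → $2.6229
Craft lager (4-pack) $16.56: alcohol → 10.5% → $1.7388
Scented candle $24.99: all other tangible goods → 9.5% → $2.37405
Dining chair $232.58: household furniture → 10% + 4% surcharge = 14% → $32.5612
Unrounded tax sum = $96.3323 → $96.33

$96.33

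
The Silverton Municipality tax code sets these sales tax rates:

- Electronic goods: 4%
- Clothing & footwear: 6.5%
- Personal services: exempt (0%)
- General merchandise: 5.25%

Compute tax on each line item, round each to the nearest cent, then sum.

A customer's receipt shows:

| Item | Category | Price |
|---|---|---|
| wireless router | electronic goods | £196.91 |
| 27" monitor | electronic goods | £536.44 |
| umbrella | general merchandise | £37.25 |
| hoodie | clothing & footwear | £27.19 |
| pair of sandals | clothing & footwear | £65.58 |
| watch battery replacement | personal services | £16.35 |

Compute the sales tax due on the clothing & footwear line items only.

£6.03

Hoodie £27.19: clothing & footwear → 6.5% → £1.77
Pair of sandals £65.58: clothing & footwear → 6.5% → £4.26
Tax on clothing & footwear = £1.77 + £4.26 = £6.03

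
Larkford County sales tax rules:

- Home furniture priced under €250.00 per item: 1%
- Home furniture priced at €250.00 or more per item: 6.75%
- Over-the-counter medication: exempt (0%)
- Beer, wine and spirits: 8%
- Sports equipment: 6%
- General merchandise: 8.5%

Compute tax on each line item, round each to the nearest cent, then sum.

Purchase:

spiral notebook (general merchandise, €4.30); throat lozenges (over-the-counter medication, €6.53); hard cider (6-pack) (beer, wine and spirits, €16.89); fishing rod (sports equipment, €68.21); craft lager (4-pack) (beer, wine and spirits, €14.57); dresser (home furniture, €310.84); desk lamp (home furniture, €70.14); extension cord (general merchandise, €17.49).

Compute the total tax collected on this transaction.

€30.15

Spiral notebook €4.30: general merchandise → 8.5% → €0.37
Throat lozenges €6.53: over-the-counter medication → 0% → €0.00
Hard cider (6-pack) €16.89: beer, wine and spirits → 8% → €1.35
Fishing rod €68.21: sports equipment → 6% → €4.09
Craft lager (4-pack) €14.57: beer, wine and spirits → 8% → €1.17
Dresser €310.84: home furniture, €250.00 or more → 6.75% → €20.98
Desk lamp €70.14: home furniture, under €250.00 → 1% → €0.70
Extension cord €17.49: general merchandise → 8.5% → €1.49
Total tax = €0.37 + €1.35 + €4.09 + €1.17 + €20.98 + €0.70 + €1.49 = €30.15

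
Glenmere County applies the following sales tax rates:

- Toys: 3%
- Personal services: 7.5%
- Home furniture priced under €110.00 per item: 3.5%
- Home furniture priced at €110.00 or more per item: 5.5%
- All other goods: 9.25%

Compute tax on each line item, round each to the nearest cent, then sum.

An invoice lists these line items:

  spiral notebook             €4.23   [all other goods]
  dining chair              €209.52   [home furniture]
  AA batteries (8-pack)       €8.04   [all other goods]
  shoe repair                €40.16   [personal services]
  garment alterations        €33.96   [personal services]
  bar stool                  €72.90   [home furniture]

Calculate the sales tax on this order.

€20.76

Spiral notebook €4.23: all other goods → 9.25% → €0.39
Dining chair €209.52: home furniture, €110.00 or more → 5.5% → €11.52
AA batteries (8-pack) €8.04: all other goods → 9.25% → €0.74
Shoe repair €40.16: personal services → 7.5% → €3.01
Garment alterations €33.96: personal services → 7.5% → €2.55
Bar stool €72.90: home furniture, under €110.00 → 3.5% → €2.55
Total tax = €0.39 + €11.52 + €0.74 + €3.01 + €2.55 + €2.55 = €20.76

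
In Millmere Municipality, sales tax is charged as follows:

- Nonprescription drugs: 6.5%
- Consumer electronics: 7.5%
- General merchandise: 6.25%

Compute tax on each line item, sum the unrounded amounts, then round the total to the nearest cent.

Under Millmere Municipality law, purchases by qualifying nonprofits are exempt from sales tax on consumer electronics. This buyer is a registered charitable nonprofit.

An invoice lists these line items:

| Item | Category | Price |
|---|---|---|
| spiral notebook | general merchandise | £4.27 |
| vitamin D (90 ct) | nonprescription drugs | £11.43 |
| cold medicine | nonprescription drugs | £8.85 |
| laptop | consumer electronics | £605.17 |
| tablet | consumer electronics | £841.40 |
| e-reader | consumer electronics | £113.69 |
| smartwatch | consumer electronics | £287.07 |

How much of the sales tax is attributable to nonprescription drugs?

£1.32

Vitamin D (90 ct) £11.43: nonprescription drugs → 6.5% → £0.74295
Cold medicine £8.85: nonprescription drugs → 6.5% → £0.57525
Tax on nonprescription drugs: unrounded sum = £1.3182 → £1.32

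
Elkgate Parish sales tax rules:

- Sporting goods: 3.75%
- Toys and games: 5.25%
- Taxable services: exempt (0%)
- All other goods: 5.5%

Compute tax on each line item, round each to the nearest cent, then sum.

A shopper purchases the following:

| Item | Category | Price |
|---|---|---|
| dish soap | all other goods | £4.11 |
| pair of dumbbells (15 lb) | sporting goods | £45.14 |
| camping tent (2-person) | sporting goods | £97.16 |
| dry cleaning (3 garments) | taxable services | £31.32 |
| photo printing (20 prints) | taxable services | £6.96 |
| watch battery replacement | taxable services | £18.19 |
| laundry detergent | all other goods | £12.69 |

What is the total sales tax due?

Dish soap £4.11: all other goods → 5.5% → £0.23
Pair of dumbbells (15 lb) £45.14: sporting goods → 3.75% → £1.69
Camping tent (2-person) £97.16: sporting goods → 3.75% → £3.64
Dry cleaning (3 garments) £31.32: taxable services → 0% → £0.00
Photo printing (20 prints) £6.96: taxable services → 0% → £0.00
Watch battery replacement £18.19: taxable services → 0% → £0.00
Laundry detergent £12.69: all other goods → 5.5% → £0.70
Total tax = £0.23 + £1.69 + £3.64 + £0.70 = £6.26

£6.26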